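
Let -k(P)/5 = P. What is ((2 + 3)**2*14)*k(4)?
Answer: -7000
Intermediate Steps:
k(P) = -5*P
((2 + 3)**2*14)*k(4) = ((2 + 3)**2*14)*(-5*4) = (5**2*14)*(-20) = (25*14)*(-20) = 350*(-20) = -7000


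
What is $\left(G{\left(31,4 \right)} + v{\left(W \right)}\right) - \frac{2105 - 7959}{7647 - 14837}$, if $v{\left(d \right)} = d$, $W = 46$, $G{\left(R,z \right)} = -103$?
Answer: $- \frac{207842}{3595} \approx -57.814$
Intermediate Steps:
$\left(G{\left(31,4 \right)} + v{\left(W \right)}\right) - \frac{2105 - 7959}{7647 - 14837} = \left(-103 + 46\right) - \frac{2105 - 7959}{7647 - 14837} = -57 - - \frac{5854}{-7190} = -57 - \left(-5854\right) \left(- \frac{1}{7190}\right) = -57 - \frac{2927}{3595} = - \frac{207842}{3595}$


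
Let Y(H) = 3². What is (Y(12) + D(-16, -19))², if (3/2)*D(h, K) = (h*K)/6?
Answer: 148225/81 ≈ 1829.9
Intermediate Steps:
Y(H) = 9
D(h, K) = K*h/9 (D(h, K) = 2*((h*K)/6)/3 = 2*((K*h)*(⅙))/3 = 2*(K*h/6)/3 = K*h/9)
(Y(12) + D(-16, -19))² = (9 + (⅑)*(-19)*(-16))² = (9 + 304/9)² = (385/9)² = 148225/81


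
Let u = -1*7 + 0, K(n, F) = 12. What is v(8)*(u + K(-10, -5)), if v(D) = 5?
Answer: 25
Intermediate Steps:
u = -7 (u = -7 + 0 = -7)
v(8)*(u + K(-10, -5)) = 5*(-7 + 12) = 5*5 = 25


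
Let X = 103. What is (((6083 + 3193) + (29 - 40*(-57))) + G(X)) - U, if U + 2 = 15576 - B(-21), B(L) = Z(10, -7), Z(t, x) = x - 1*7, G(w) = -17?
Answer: -4020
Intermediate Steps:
Z(t, x) = -7 + x (Z(t, x) = x - 7 = -7 + x)
B(L) = -14 (B(L) = -7 - 7 = -14)
U = 15588 (U = -2 + (15576 - 1*(-14)) = -2 + (15576 + 14) = -2 + 15590 = 15588)
(((6083 + 3193) + (29 - 40*(-57))) + G(X)) - U = (((6083 + 3193) + (29 - 40*(-57))) - 17) - 1*15588 = ((9276 + (29 + 2280)) - 17) - 15588 = ((9276 + 2309) - 17) - 15588 = (11585 - 17) - 15588 = 11568 - 15588 = -4020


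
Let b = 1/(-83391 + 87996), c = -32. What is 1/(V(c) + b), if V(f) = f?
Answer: -4605/147359 ≈ -0.031250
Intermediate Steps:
b = 1/4605 ≈ 0.00021716
1/(V(c) + b) = 1/(-32 + 1/4605) = 1/(-147359/4605) = -4605/147359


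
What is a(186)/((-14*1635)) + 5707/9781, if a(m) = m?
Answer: 21468994/37314515 ≈ 0.57535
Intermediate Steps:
a(186)/((-14*1635)) + 5707/9781 = 186/((-14*1635)) + 5707/9781 = 186/(-22890) + 5707*(1/9781) = 186*(-1/22890) + 5707/9781 = -31/3815 + 5707/9781 = 21468994/37314515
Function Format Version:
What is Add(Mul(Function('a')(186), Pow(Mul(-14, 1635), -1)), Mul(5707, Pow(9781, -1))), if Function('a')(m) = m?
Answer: Rational(21468994, 37314515) ≈ 0.57535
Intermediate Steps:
Add(Mul(Function('a')(186), Pow(Mul(-14, 1635), -1)), Mul(5707, Pow(9781, -1))) = Add(Mul(186, Pow(Mul(-14, 1635), -1)), Mul(5707, Pow(9781, -1))) = Add(Mul(186, Pow(-22890, -1)), Mul(5707, Rational(1, 9781))) = Add(Mul(186, Rational(-1, 22890)), Rational(5707, 9781)) = Add(Rational(-31, 3815), Rational(5707, 9781)) = Rational(21468994, 37314515)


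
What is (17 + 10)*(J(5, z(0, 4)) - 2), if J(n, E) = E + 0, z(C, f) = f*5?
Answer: 486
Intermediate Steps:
z(C, f) = 5*f
J(n, E) = E
(17 + 10)*(J(5, z(0, 4)) - 2) = (17 + 10)*(5*4 - 2) = 27*(20 - 2) = 27*18 = 486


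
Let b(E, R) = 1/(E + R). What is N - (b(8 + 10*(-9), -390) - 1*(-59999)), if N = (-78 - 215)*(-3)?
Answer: -27904639/472 ≈ -59120.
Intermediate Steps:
N = 879 (N = -293*(-3) = 879)
N - (b(8 + 10*(-9), -390) - 1*(-59999)) = 879 - (1/((8 + 10*(-9)) - 390) - 1*(-59999)) = 879 - (1/((8 - 90) - 390) + 59999) = 879 - (1/(-82 - 390) + 59999) = 879 - (1/(-472) + 59999) = 879 - (-1/472 + 59999) = 879 - 1*28319527/472 = 879 - 28319527/472 = -27904639/472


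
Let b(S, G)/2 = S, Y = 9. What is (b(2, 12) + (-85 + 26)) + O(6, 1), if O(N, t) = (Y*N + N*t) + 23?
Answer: 28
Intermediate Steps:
b(S, G) = 2*S
O(N, t) = 23 + 9*N + N*t (O(N, t) = (9*N + N*t) + 23 = 23 + 9*N + N*t)
(b(2, 12) + (-85 + 26)) + O(6, 1) = (2*2 + (-85 + 26)) + (23 + 9*6 + 6*1) = (4 - 59) + (23 + 54 + 6) = -55 + 83 = 28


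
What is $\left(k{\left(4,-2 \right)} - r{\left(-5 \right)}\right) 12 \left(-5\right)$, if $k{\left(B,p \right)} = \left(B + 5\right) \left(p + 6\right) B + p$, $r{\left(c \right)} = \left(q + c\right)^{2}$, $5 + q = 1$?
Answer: $-3660$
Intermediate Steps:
$q = -4$ ($q = -5 + 1 = -4$)
$r{\left(c \right)} = \left(-4 + c\right)^{2}$
$k{\left(B,p \right)} = p + B \left(5 + B\right) \left(6 + p\right)$ ($k{\left(B,p \right)} = \left(5 + B\right) \left(6 + p\right) B + p = B \left(5 + B\right) \left(6 + p\right) + p = p + B \left(5 + B\right) \left(6 + p\right)$)
$\left(k{\left(4,-2 \right)} - r{\left(-5 \right)}\right) 12 \left(-5\right) = \left(\left(-2 + 6 \cdot 4^{2} + 30 \cdot 4 - 2 \cdot 4^{2} + 5 \cdot 4 \left(-2\right)\right) - \left(-4 - 5\right)^{2}\right) 12 \left(-5\right) = \left(\left(-2 + 6 \cdot 16 + 120 - 32 - 40\right) - \left(-9\right)^{2}\right) 12 \left(-5\right) = \left(\left(-2 + 96 + 120 - 32 - 40\right) - 81\right) 12 \left(-5\right) = \left(142 - 81\right) 12 \left(-5\right) = 61 \cdot 12 \left(-5\right) = 732 \left(-5\right) = -3660$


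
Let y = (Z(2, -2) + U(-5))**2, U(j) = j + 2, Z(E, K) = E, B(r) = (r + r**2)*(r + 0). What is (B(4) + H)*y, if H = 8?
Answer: 88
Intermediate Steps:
B(r) = r*(r + r**2) (B(r) = (r + r**2)*r = r*(r + r**2))
U(j) = 2 + j
y = 1 (y = (2 + (2 - 5))**2 = (2 - 3)**2 = (-1)**2 = 1)
(B(4) + H)*y = (4**2*(1 + 4) + 8)*1 = (16*5 + 8)*1 = (80 + 8)*1 = 88*1 = 88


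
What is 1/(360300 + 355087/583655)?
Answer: 583655/210291251587 ≈ 2.7755e-6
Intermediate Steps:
1/(360300 + 355087/583655) = 1/(210291251587/583655) = 583655/210291251587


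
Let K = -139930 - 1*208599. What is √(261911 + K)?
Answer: I*√86618 ≈ 294.31*I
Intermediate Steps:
K = -348529 (K = -139930 - 208599 = -348529)
√(261911 + K) = √(261911 - 348529) = √(-86618) = I*√86618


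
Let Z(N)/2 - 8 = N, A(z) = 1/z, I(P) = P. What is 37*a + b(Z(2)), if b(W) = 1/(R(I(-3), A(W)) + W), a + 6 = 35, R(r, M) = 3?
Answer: 24680/23 ≈ 1073.0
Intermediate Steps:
Z(N) = 16 + 2*N
a = 29 (a = -6 + 35 = 29)
b(W) = 1/(3 + W)
37*a + b(Z(2)) = 37*29 + 1/(3 + (16 + 2*2)) = 1073 + 1/(3 + (16 + 4)) = 1073 + 1/(3 + 20) = 1073 + 1/23 = 24680/23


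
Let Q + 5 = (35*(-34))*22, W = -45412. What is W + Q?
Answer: -71597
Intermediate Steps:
Q = -26185 (Q = -5 + (35*(-34))*22 = -5 - 1190*22 = -5 - 26180 = -26185)
W + Q = -45412 - 26185 = -71597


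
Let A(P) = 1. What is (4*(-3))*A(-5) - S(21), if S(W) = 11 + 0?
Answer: -23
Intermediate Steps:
S(W) = 11
(4*(-3))*A(-5) - S(21) = (4*(-3))*1 - 1*11 = -12*1 - 11 = -12 - 11 = -23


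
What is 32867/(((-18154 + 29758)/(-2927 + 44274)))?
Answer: 1358951849/11604 ≈ 1.1711e+5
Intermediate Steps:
32867/(((-18154 + 29758)/(-2927 + 44274))) = 32867/((11604/41347)) = 32867/((11604*(1/41347))) = 32867/(11604/41347) = 32867*(41347/11604) = 1358951849/11604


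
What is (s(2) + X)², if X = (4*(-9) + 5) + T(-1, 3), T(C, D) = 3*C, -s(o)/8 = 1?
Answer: 1764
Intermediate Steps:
s(o) = -8 (s(o) = -8*1 = -8)
X = -34 (X = (4*(-9) + 5) + 3*(-1) = (-36 + 5) - 3 = -31 - 3 = -34)
(s(2) + X)² = (-8 - 34)² = (-42)² = 1764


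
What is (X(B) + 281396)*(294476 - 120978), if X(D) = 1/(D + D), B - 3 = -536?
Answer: 2001687364855/41 ≈ 4.8822e+10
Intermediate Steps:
B = -533 (B = 3 - 536 = -533)
X(D) = 1/(2*D)
(X(B) + 281396)*(294476 - 120978) = ((½)/(-533) + 281396)*(294476 - 120978) = ((½)*(-1/533) + 281396)*173498 = (-1/1066 + 281396)*173498 = (299968135/1066)*173498 = 2001687364855/41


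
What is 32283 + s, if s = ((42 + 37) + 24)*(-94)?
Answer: 22601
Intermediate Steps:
s = -9682 (s = (79 + 24)*(-94) = 103*(-94) = -9682)
32283 + s = 32283 - 9682 = 22601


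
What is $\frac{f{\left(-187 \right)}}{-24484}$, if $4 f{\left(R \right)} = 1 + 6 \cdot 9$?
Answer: $- \frac{55}{97936} \approx -0.00056159$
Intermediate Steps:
$f{\left(R \right)} = \frac{55}{4}$ ($f{\left(R \right)} = \frac{1 + 6 \cdot 9}{4} = \frac{1 + 54}{4} = \frac{1}{4} \cdot 55 = \frac{55}{4}$)
$\frac{f{\left(-187 \right)}}{-24484} = \frac{55}{4 \left(-24484\right)} = \frac{55}{4} \left(- \frac{1}{24484}\right) = - \frac{55}{97936}$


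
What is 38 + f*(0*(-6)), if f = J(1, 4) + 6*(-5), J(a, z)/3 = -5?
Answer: 38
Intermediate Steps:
J(a, z) = -15 (J(a, z) = 3*(-5) = -15)
f = -45 (f = -15 + 6*(-5) = -15 - 30 = -45)
38 + f*(0*(-6)) = 38 - 0*(-6) = 38 - 45*0 = 38 + 0 = 38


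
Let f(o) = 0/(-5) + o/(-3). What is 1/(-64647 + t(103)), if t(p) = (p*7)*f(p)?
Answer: -3/268204 ≈ -1.1186e-5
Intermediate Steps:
f(o) = -o/3 (f(o) = 0*(-⅕) + o*(-⅓) = 0 - o/3 = -o/3)
t(p) = -7*p²/3 (t(p) = (p*7)*(-p/3) = (7*p)*(-p/3) = -7*p²/3)
1/(-64647 + t(103)) = 1/(-64647 - 7/3*103²) = 1/(-64647 - 7/3*10609) = 1/(-64647 - 74263/3) = 1/(-268204/3) = -3/268204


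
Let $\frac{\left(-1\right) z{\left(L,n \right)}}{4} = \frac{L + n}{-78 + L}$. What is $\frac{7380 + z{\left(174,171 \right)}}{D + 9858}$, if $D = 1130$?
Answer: $\frac{58925}{87904} \approx 0.67033$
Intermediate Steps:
$z{\left(L,n \right)} = - \frac{4 \left(L + n\right)}{-78 + L}$ ($z{\left(L,n \right)} = - 4 \frac{L + n}{-78 + L} = - \frac{4 \left(L + n\right)}{-78 + L}$)
$\frac{7380 + z{\left(174,171 \right)}}{D + 9858} = \frac{7380 + \frac{4 \left(\left(-1\right) 174 - 171\right)}{-78 + 174}}{1130 + 9858} = \frac{7380 + \frac{4 \left(-174 - 171\right)}{96}}{10988} = \left(7380 + 4 \cdot \frac{1}{96} \left(-345\right)\right) \frac{1}{10988} = \left(7380 - \frac{115}{8}\right) \frac{1}{10988} = \frac{58925}{8} \cdot \frac{1}{10988} = \frac{58925}{87904}$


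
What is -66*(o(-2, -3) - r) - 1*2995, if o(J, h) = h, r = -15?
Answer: -3787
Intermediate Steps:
-66*(o(-2, -3) - r) - 1*2995 = -66*(-3 - 1*(-15)) - 1*2995 = -66*(-3 + 15) - 2995 = -66*12 - 2995 = -792 - 2995 = -3787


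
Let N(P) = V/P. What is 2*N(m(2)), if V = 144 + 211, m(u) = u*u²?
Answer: 355/4 ≈ 88.750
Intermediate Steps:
m(u) = u³
V = 355
N(P) = 355/P
2*N(m(2)) = 2*(355/(2³)) = 2*(355/8) = 355/4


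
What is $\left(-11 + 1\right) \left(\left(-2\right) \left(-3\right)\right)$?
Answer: $-60$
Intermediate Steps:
$\left(-11 + 1\right) \left(\left(-2\right) \left(-3\right)\right) = \left(-10\right) 6 = -60$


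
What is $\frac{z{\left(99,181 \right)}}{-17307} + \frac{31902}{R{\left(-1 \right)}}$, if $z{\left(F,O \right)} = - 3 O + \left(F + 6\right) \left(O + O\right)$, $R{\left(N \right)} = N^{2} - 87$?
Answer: $- \frac{30852782}{82689} \approx -373.12$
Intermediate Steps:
$R{\left(N \right)} = -87 + N^{2}$ ($R{\left(N \right)} = N^{2} - 87 = -87 + N^{2}$)
$z{\left(F,O \right)} = - 3 O + 2 O \left(6 + F\right)$ ($z{\left(F,O \right)} = - 3 O + \left(6 + F\right) 2 O = - 3 O + 2 O \left(6 + F\right)$)
$\frac{z{\left(99,181 \right)}}{-17307} + \frac{31902}{R{\left(-1 \right)}} = \frac{181 \left(9 + 2 \cdot 99\right)}{-17307} + \frac{31902}{-87 + \left(-1\right)^{2}} = 181 \left(9 + 198\right) \left(- \frac{1}{17307}\right) + \frac{31902}{-87 + 1} = 181 \cdot 207 \left(- \frac{1}{17307}\right) + \frac{31902}{-86} = 37467 \left(- \frac{1}{17307}\right) + 31902 \left(- \frac{1}{86}\right) = - \frac{4163}{1923} - \frac{15951}{43} = - \frac{30852782}{82689}$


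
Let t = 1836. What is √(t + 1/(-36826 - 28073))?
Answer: √859223553793/21633 ≈ 42.849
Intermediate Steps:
√(t + 1/(-36826 - 28073)) = √(1836 + 1/(-36826 - 28073)) = √(1836 + 1/(-64899)) = √(1836 - 1/64899) = √(119154563/64899) = √859223553793/21633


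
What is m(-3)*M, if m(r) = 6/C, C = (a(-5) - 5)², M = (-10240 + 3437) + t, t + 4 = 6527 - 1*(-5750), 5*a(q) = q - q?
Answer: 6564/5 ≈ 1312.8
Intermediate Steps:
a(q) = 0 (a(q) = (q - q)/5 = (⅕)*0 = 0)
t = 12273 (t = -4 + (6527 - 1*(-5750)) = -4 + (6527 + 5750) = -4 + 12277 = 12273)
M = 5470 (M = (-10240 + 3437) + 12273 = -6803 + 12273 = 5470)
C = 25 (C = (0 - 5)² = (-5)² = 25)
m(r) = 6/25
m(-3)*M = (6/25)*5470 = 6564/5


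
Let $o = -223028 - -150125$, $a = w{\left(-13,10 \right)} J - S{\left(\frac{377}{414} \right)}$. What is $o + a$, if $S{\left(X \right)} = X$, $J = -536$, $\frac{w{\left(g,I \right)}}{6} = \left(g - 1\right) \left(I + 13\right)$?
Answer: $\frac{398536309}{414} \approx 9.6265 \cdot 10^{5}$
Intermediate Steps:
$w{\left(g,I \right)} = 6 \left(-1 + g\right) \left(13 + I\right)$ ($w{\left(g,I \right)} = 6 \left(g - 1\right) \left(I + 13\right) = 6 \left(-1 + g\right) \left(13 + I\right)$)
$a = \frac{428718151}{414}$ ($a = \left(-78 - 60 + 78 \left(-13\right) + 6 \cdot 10 \left(-13\right)\right) \left(-536\right) - \frac{377}{414} = \left(-78 - 60 - 1014 - 780\right) \left(-536\right) - 377 \cdot \frac{1}{414} = \left(-1932\right) \left(-536\right) - \frac{377}{414} = 1035552 - \frac{377}{414} = \frac{428718151}{414} \approx 1.0356 \cdot 10^{6}$)
$o = -72903$ ($o = -223028 + 150125 = -72903$)
$o + a = -72903 + \frac{428718151}{414} = \frac{398536309}{414}$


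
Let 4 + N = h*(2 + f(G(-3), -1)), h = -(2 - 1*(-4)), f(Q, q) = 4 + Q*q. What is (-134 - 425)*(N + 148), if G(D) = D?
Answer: -50310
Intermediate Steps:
h = -6 (h = -(2 + 4) = -1*6 = -6)
N = -58 (N = -4 - 6*(2 + (4 - 3*(-1))) = -4 - 6*(2 + (4 + 3)) = -4 - 6*(2 + 7) = -4 - 6*9 = -4 - 54 = -58)
(-134 - 425)*(N + 148) = (-134 - 425)*(-58 + 148) = -559*90 = -50310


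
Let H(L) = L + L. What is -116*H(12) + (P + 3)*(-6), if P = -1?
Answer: -2796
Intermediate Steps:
H(L) = 2*L
-116*H(12) + (P + 3)*(-6) = -232*12 + (-1 + 3)*(-6) = -116*24 + 2*(-6) = -2784 - 12 = -2796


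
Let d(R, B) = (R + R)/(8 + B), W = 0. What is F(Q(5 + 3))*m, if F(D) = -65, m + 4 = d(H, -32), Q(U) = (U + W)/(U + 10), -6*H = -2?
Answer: 9425/36 ≈ 261.81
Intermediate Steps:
H = ⅓ (H = -⅙*(-2) = ⅓ ≈ 0.33333)
Q(U) = U/(10 + U) (Q(U) = (U + 0)/(U + 10) = U/(10 + U))
d(R, B) = 2*R/(8 + B) (d(R, B) = (2*R)/(8 + B) = 2*R/(8 + B))
m = -145/36 (m = -4 + 2*(⅓)/(8 - 32) = -4 + 2*(⅓)/(-24) = -4 + 2*(⅓)*(-1/24) = -4 - 1/36 = -145/36 ≈ -4.0278)
F(Q(5 + 3))*m = -65*(-145/36) = 9425/36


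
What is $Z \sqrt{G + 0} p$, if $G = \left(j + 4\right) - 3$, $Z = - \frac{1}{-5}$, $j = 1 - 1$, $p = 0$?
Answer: $0$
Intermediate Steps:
$j = 0$
$Z = \frac{1}{5}$ ($Z = \left(-1\right) \left(- \frac{1}{5}\right) = \frac{1}{5} \approx 0.2$)
$G = 1$ ($G = \left(0 + 4\right) - 3 = 4 - 3 = 1$)
$Z \sqrt{G + 0} p = \frac{\sqrt{1 + 0}}{5} \cdot 0 = \frac{\sqrt{1}}{5} \cdot 0 = \frac{1}{5} \cdot 1 \cdot 0 = \frac{1}{5} \cdot 0 = 0$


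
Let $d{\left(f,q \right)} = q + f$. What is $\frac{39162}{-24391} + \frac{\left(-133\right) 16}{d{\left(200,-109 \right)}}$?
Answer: $- \frac{7923970}{317083} \approx -24.99$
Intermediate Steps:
$d{\left(f,q \right)} = f + q$
$\frac{39162}{-24391} + \frac{\left(-133\right) 16}{d{\left(200,-109 \right)}} = \frac{39162}{-24391} + \frac{\left(-133\right) 16}{200 - 109} = 39162 \left(- \frac{1}{24391}\right) - \frac{2128}{91} = - \frac{39162}{24391} - \frac{304}{13} = - \frac{7923970}{317083}$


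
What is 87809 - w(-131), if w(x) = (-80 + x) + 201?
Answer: 87819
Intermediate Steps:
w(x) = 121 + x
87809 - w(-131) = 87809 - (121 - 131) = 87809 - 1*(-10) = 87809 + 10 = 87819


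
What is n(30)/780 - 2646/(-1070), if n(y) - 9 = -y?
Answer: 68047/27820 ≈ 2.4460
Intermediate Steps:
n(y) = 9 - y
n(30)/780 - 2646/(-1070) = (9 - 1*30)/780 - 2646/(-1070) = (9 - 30)*(1/780) - 2646*(-1/1070) = -21*1/780 + 1323/535 = -7/260 + 1323/535 = 68047/27820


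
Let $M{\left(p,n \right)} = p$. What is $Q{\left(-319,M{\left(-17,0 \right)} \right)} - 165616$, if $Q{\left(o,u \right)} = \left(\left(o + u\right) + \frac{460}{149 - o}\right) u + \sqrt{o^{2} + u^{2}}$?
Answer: $- \frac{18710723}{117} + 5 \sqrt{4082} \approx -1.596 \cdot 10^{5}$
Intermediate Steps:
$Q{\left(o,u \right)} = \sqrt{o^{2} + u^{2}} + u \left(o + u + \frac{460}{149 - o}\right)$ ($Q{\left(o,u \right)} = \left(o + u + \frac{460}{149 - o}\right) u + \sqrt{o^{2} + u^{2}} = u \left(o + u + \frac{460}{149 - o}\right) + \sqrt{o^{2} + u^{2}} = \sqrt{o^{2} + u^{2}} + u \left(o + u + \frac{460}{149 - o}\right)$)
$Q{\left(-319,M{\left(-17,0 \right)} \right)} - 165616 = \frac{\left(-460\right) \left(-17\right) - 149 \left(-17\right)^{2} - 149 \sqrt{\left(-319\right)^{2} + \left(-17\right)^{2}} - 319 \left(-17\right)^{2} - 319 \sqrt{\left(-319\right)^{2} + \left(-17\right)^{2}} - 17 \left(-319\right)^{2} - \left(-47531\right) \left(-17\right)}{-149 - 319} - 165616 = \frac{7820 - 43061 - 149 \sqrt{101761 + 289} - 92191 - 319 \sqrt{101761 + 289} - 1729937 - 808027}{-468} - 165616 = - \frac{7820 - 43061 - 149 \sqrt{102050} - 92191 - 319 \sqrt{102050} - 1729937 - 808027}{468} - 165616 = - \frac{7820 - 43061 - 149 \cdot 5 \sqrt{4082} - 92191 - 319 \cdot 5 \sqrt{4082} - 1729937 - 808027}{468} - 165616 = - \frac{7820 - 43061 - 745 \sqrt{4082} - 92191 - 1595 \sqrt{4082} - 1729937 - 808027}{468} - 165616 = - \frac{-2665396 - 2340 \sqrt{4082}}{468} - 165616 = \left(\frac{666349}{117} + 5 \sqrt{4082}\right) - 165616 = - \frac{18710723}{117} + 5 \sqrt{4082}$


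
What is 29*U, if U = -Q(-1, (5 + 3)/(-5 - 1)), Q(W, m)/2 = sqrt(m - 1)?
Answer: -58*I*sqrt(21)/3 ≈ -88.596*I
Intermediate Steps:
Q(W, m) = 2*sqrt(-1 + m) (Q(W, m) = 2*sqrt(m - 1) = 2*sqrt(-1 + m))
U = -2*I*sqrt(21)/3 (U = -2*sqrt(-1 + (5 + 3)/(-5 - 1)) = -2*sqrt(-1 + 8/(-6)) = -2*sqrt(-1 + 8*(-1/6)) = -2*sqrt(-1 - 4/3) = -2*sqrt(-7/3) = -2*I*sqrt(21)/3 ≈ -3.055*I)
29*U = 29*(-2*I*sqrt(21)/3) = -58*I*sqrt(21)/3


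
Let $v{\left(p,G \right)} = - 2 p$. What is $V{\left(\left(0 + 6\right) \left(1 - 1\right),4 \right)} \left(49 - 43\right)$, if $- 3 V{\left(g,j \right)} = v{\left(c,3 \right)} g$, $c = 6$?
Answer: $0$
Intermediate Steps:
$V{\left(g,j \right)} = 4 g$ ($V{\left(g,j \right)} = - \frac{\left(-2\right) 6 g}{3} = - \frac{\left(-12\right) g}{3} = 4 g$)
$V{\left(\left(0 + 6\right) \left(1 - 1\right),4 \right)} \left(49 - 43\right) = 4 \left(0 + 6\right) \left(1 - 1\right) \left(49 - 43\right) = 4 \cdot 6 \cdot 0 \cdot 6 = 4 \cdot 0 \cdot 6 = 0 \cdot 6 = 0$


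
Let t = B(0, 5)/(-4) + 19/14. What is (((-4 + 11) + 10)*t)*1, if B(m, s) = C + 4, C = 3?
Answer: -187/28 ≈ -6.6786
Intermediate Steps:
B(m, s) = 7 (B(m, s) = 3 + 4 = 7)
t = -11/28 (t = 7/(-4) + 19/14 = 7*(-1/4) + 19*(1/14) = -7/4 + 19/14 = -11/28 ≈ -0.39286)
(((-4 + 11) + 10)*t)*1 = (((-4 + 11) + 10)*(-11/28))*1 = ((7 + 10)*(-11/28))*1 = (17*(-11/28))*1 = -187/28*1 = -187/28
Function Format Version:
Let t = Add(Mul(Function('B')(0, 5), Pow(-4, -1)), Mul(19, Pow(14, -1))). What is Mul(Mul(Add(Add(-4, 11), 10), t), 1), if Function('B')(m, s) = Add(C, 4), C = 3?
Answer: Rational(-187, 28) ≈ -6.6786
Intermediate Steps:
Function('B')(m, s) = 7 (Function('B')(m, s) = Add(3, 4) = 7)
t = Rational(-11, 28) (t = Add(Mul(7, Pow(-4, -1)), Mul(19, Pow(14, -1))) = Add(Mul(7, Rational(-1, 4)), Mul(19, Rational(1, 14))) = Add(Rational(-7, 4), Rational(19, 14)) = Rational(-11, 28) ≈ -0.39286)
Mul(Mul(Add(Add(-4, 11), 10), t), 1) = Mul(Mul(Add(Add(-4, 11), 10), Rational(-11, 28)), 1) = Mul(Mul(Add(7, 10), Rational(-11, 28)), 1) = Mul(Mul(17, Rational(-11, 28)), 1) = Mul(Rational(-187, 28), 1) = Rational(-187, 28)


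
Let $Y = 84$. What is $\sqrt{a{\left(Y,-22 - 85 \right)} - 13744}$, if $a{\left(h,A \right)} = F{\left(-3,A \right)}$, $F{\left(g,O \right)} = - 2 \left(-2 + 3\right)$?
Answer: $i \sqrt{13746} \approx 117.24 i$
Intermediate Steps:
$F{\left(g,O \right)} = -2$ ($F{\left(g,O \right)} = \left(-2\right) 1 = -2$)
$a{\left(h,A \right)} = -2$
$\sqrt{a{\left(Y,-22 - 85 \right)} - 13744} = \sqrt{-2 - 13744} = \sqrt{-13746} = i \sqrt{13746}$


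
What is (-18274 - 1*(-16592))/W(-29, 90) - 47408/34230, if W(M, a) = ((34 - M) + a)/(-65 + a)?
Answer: -241104154/872865 ≈ -276.22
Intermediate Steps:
W(M, a) = (34 + a - M)/(-65 + a)
(-18274 - 1*(-16592))/W(-29, 90) - 47408/34230 = (-18274 - 1*(-16592))/(((34 + 90 - 1*(-29))/(-65 + 90))) - 47408/34230 = (-18274 + 16592)/(((34 + 90 + 29)/25)) - 47408*1/34230 = -1682/((1/25)*153) - 23704/17115 = -1682/153/25 - 23704/17115 = -1682*25/153 - 23704/17115 = -42050/153 - 23704/17115 = -241104154/872865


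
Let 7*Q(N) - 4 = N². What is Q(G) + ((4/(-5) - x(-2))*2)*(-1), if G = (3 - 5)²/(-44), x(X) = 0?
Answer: 9201/4235 ≈ 2.1726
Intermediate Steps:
G = -1/11 (G = (-2)²*(-1/44) = 4*(-1/44) = -1/11 ≈ -0.090909)
Q(N) = 4/7 + N²/7
Q(G) + ((4/(-5) - x(-2))*2)*(-1) = (4/7 + (-1/11)²/7) + ((4/(-5) - 1*0)*2)*(-1) = (4/7 + (⅐)*(1/121)) + ((4*(-⅕) + 0)*2)*(-1) = (4/7 + 1/847) + ((-⅘ + 0)*2)*(-1) = 485/847 - ⅘*2*(-1) = 485/847 - 8/5*(-1) = 485/847 + 8/5 = 9201/4235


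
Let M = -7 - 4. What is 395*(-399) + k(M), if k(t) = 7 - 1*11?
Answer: -157609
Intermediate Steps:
M = -11
k(t) = -4 (k(t) = 7 - 11 = -4)
395*(-399) + k(M) = 395*(-399) - 4 = -157605 - 4 = -157609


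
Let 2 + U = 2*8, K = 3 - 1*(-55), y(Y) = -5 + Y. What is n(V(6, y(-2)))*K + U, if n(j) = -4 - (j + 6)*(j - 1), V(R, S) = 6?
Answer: -3698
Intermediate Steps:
K = 58 (K = 3 + 55 = 58)
U = 14 (U = -2 + 2*8 = -2 + 16 = 14)
n(j) = -4 - (-1 + j)*(6 + j) (n(j) = -4 - (6 + j)*(-1 + j) = -4 - (-1 + j)*(6 + j))
n(V(6, y(-2)))*K + U = (2 - 1*6² - 5*6)*58 + 14 = (2 - 1*36 - 30)*58 + 14 = (2 - 36 - 30)*58 + 14 = -64*58 + 14 = -3712 + 14 = -3698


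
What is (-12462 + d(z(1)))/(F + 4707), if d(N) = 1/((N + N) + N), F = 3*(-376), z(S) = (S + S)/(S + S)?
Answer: -37385/10737 ≈ -3.4819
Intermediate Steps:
z(S) = 1 (z(S) = (2*S)/((2*S)) = (2*S)*(1/(2*S)) = 1)
F = -1128
d(N) = 1/(3*N) (d(N) = 1/(2*N + N) = 1/(3*N))
(-12462 + d(z(1)))/(F + 4707) = (-12462 + (1/3)/1)/(-1128 + 4707) = (-12462 + (1/3)*1)/3579 = (-12462 + 1/3)*(1/3579) = -37385/3*1/3579 = -37385/10737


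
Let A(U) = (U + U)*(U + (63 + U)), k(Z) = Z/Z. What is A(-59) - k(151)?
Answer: 6489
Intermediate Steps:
k(Z) = 1
A(U) = 2*U*(63 + 2*U) (A(U) = (2*U)*(63 + 2*U) = 2*U*(63 + 2*U))
A(-59) - k(151) = 2*(-59)*(63 + 2*(-59)) - 1*1 = 2*(-59)*(63 - 118) - 1 = 2*(-59)*(-55) - 1 = 6490 - 1 = 6489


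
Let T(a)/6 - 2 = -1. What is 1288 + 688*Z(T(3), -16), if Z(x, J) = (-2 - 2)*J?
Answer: 45320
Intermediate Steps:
T(a) = 6 (T(a) = 12 + 6*(-1) = 12 - 6 = 6)
Z(x, J) = -4*J
1288 + 688*Z(T(3), -16) = 1288 + 688*(-4*(-16)) = 1288 + 688*64 = 1288 + 44032 = 45320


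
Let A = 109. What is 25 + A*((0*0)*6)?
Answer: 25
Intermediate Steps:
25 + A*((0*0)*6) = 25 + 109*((0*0)*6) = 25 + 109*(0*6) = 25 + 109*0 = 25 + 0 = 25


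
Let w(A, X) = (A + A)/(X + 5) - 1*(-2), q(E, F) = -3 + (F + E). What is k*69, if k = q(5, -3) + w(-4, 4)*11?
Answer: 2323/3 ≈ 774.33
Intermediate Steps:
q(E, F) = -3 + E + F (q(E, F) = -3 + (E + F) = -3 + E + F)
w(A, X) = 2 + 2*A/(5 + X) (w(A, X) = (2*A)/(5 + X) + 2 = 2*A/(5 + X) + 2 = 2 + 2*A/(5 + X))
k = 101/9 (k = (-3 + 5 - 3) + (2*(5 - 4 + 4)/(5 + 4))*11 = -1 + (2*5/9)*11 = -1 + (2*(⅑)*5)*11 = -1 + (10/9)*11 = -1 + 110/9 = 101/9 ≈ 11.222)
k*69 = (101/9)*69 = 2323/3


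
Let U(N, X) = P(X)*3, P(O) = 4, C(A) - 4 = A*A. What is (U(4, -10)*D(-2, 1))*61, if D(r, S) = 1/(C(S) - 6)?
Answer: -732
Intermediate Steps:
C(A) = 4 + A² (C(A) = 4 + A*A = 4 + A²)
U(N, X) = 12 (U(N, X) = 4*3 = 12)
D(r, S) = 1/(-2 + S²) (D(r, S) = 1/((4 + S²) - 6) = 1/(-2 + S²))
(U(4, -10)*D(-2, 1))*61 = (12/(-2 + 1²))*61 = (12/(-2 + 1))*61 = (12/(-1))*61 = (12*(-1))*61 = -12*61 = -732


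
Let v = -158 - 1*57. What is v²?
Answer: 46225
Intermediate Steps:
v = -215 (v = -158 - 57 = -215)
v² = (-215)² = 46225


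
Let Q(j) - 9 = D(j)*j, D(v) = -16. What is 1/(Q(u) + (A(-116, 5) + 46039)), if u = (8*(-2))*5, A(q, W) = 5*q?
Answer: 1/46748 ≈ 2.1391e-5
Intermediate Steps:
u = -80 (u = -16*5 = -80)
Q(j) = 9 - 16*j
1/(Q(u) + (A(-116, 5) + 46039)) = 1/((9 - 16*(-80)) + (5*(-116) + 46039)) = 1/((9 + 1280) + (-580 + 46039)) = 1/(1289 + 45459) = 1/46748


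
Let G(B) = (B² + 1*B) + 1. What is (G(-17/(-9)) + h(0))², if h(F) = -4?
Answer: 39601/6561 ≈ 6.0358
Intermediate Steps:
G(B) = 1 + B + B² (G(B) = (B² + B) + 1 = (B + B²) + 1 = 1 + B + B²)
(G(-17/(-9)) + h(0))² = ((1 - 17/(-9) + (-17/(-9))²) - 4)² = ((1 - 17*(-⅑) + (-17*(-⅑))²) - 4)² = ((1 + 17/9 + (17/9)²) - 4)² = ((1 + 17/9 + 289/81) - 4)² = (523/81 - 4)² = (199/81)² = 39601/6561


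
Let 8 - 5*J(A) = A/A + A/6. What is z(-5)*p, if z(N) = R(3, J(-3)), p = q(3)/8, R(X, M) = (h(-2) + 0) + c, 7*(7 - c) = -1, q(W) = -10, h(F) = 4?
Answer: -195/14 ≈ -13.929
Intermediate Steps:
J(A) = 7/5 - A/30 (J(A) = 8/5 - (A/A + A/6)/5 = 8/5 - (1 + A*(⅙))/5 = 8/5 - (1 + A/6)/5 = 8/5 + (-⅕ - A/30) = 7/5 - A/30)
c = 50/7 (c = 7 - ⅐*(-1) = 7 + ⅐ = 50/7 ≈ 7.1429)
R(X, M) = 78/7 (R(X, M) = (4 + 0) + 50/7 = 4 + 50/7 = 78/7)
p = -5/4 (p = -10/8 = -10*⅛ = -5/4 ≈ -1.2500)
z(N) = 78/7
z(-5)*p = (78/7)*(-5/4) = -195/14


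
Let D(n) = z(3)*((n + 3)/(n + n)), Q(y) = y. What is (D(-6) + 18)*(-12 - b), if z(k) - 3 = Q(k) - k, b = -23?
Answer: 825/4 ≈ 206.25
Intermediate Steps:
z(k) = 3 (z(k) = 3 + (k - k) = 3 + 0 = 3)
D(n) = 3*(3 + n)/(2*n) (D(n) = 3*((n + 3)/(n + n)) = 3*((3 + n)/((2*n))) = 3*((3 + n)*(1/(2*n))) = 3*((3 + n)/(2*n)) = 3*(3 + n)/(2*n))
(D(-6) + 18)*(-12 - b) = ((3/2)*(3 - 6)/(-6) + 18)*(-12 - 1*(-23)) = ((3/2)*(-⅙)*(-3) + 18)*(-12 + 23) = (¾ + 18)*11 = (75/4)*11 = 825/4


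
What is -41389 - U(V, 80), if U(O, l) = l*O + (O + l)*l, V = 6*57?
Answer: -102509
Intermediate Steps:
V = 342
U(O, l) = O*l + l*(O + l)
-41389 - U(V, 80) = -41389 - 80*(80 + 2*342) = -41389 - 80*(80 + 684) = -41389 - 80*764 = -41389 - 1*61120 = -41389 - 61120 = -102509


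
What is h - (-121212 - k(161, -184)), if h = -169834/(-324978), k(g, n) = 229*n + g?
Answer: 12875225810/162489 ≈ 79238.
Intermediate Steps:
k(g, n) = g + 229*n
h = 84917/162489 (h = -169834*(-1/324978) = 84917/162489 ≈ 0.52260)
h - (-121212 - k(161, -184)) = 84917/162489 - (-121212 - (161 + 229*(-184))) = 84917/162489 - (-121212 - (161 - 42136)) = 84917/162489 - (-121212 - 1*(-41975)) = 84917/162489 - (-121212 + 41975) = 84917/162489 - 1*(-79237) = 84917/162489 + 79237 = 12875225810/162489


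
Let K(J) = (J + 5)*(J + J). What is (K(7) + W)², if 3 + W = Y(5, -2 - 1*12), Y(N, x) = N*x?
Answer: 9025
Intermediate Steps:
W = -73 (W = -3 + 5*(-2 - 1*12) = -3 + 5*(-2 - 12) = -3 + 5*(-14) = -3 - 70 = -73)
K(J) = 2*J*(5 + J) (K(J) = (5 + J)*(2*J) = 2*J*(5 + J))
(K(7) + W)² = (2*7*(5 + 7) - 73)² = (2*7*12 - 73)² = (168 - 73)² = 95² = 9025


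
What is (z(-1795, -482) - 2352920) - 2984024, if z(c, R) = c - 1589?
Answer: -5340328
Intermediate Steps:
z(c, R) = -1589 + c
(z(-1795, -482) - 2352920) - 2984024 = ((-1589 - 1795) - 2352920) - 2984024 = (-3384 - 2352920) - 2984024 = -2356304 - 2984024 = -5340328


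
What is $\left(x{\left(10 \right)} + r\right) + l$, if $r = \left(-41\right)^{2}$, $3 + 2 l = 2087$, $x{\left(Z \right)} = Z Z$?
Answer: $2823$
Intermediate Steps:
$x{\left(Z \right)} = Z^{2}$
$l = 1042$ ($l = - \frac{3}{2} + \frac{1}{2} \cdot 2087 = - \frac{3}{2} + \frac{2087}{2} = 1042$)
$r = 1681$
$\left(x{\left(10 \right)} + r\right) + l = \left(10^{2} + 1681\right) + 1042 = \left(100 + 1681\right) + 1042 = 1781 + 1042 = 2823$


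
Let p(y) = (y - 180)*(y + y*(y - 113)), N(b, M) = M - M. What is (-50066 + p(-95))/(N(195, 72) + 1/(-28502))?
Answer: 155562234382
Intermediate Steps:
N(b, M) = 0
p(y) = (-180 + y)*(y + y*(-113 + y))
(-50066 + p(-95))/(N(195, 72) + 1/(-28502)) = (-50066 - 95*(20160 + (-95)**2 - 292*(-95)))/(0 + 1/(-28502)) = (-50066 - 95*(20160 + 9025 + 27740))/(0 - 1/28502) = (-50066 - 95*56925)/(-1/28502) = (-50066 - 5407875)*(-28502) = -5457941*(-28502) = 155562234382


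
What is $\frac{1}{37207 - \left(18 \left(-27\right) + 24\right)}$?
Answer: $\frac{1}{37669} \approx 2.6547 \cdot 10^{-5}$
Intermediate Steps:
$\frac{1}{37207 - \left(18 \left(-27\right) + 24\right)} = \frac{1}{37207 - \left(-486 + 24\right)} = \frac{1}{37207 - -462} = \frac{1}{37207 + 462} = \frac{1}{37669}$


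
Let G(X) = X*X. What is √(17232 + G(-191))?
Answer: √53713 ≈ 231.76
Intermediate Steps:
G(X) = X²
√(17232 + G(-191)) = √(17232 + (-191)²) = √(17232 + 36481) = √53713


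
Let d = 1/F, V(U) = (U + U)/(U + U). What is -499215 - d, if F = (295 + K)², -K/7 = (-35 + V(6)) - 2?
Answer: -149369620936/299209 ≈ -4.9922e+5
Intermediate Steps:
V(U) = 1 (V(U) = (2*U)/((2*U)) = (2*U)*(1/(2*U)) = 1)
K = 252 (K = -7*((-35 + 1) - 2) = -7*(-34 - 2) = -7*(-36) = 252)
F = 299209 (F = (295 + 252)² = 547² = 299209)
d = 1/299209 ≈ 3.3421e-6
-499215 - d = -499215 - 1*1/299209 = -499215 - 1/299209 = -149369620936/299209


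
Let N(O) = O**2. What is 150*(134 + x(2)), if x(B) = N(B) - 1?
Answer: 20550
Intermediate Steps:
x(B) = -1 + B**2 (x(B) = B**2 - 1 = -1 + B**2)
150*(134 + x(2)) = 150*(134 + (-1 + 2**2)) = 150*(134 + (-1 + 4)) = 150*(134 + 3) = 150*137 = 20550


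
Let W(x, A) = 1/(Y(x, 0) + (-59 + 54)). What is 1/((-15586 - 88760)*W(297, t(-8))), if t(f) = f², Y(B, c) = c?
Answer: 5/104346 ≈ 4.7917e-5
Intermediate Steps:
W(x, A) = -⅕ (W(x, A) = 1/(0 + (-59 + 54)) = 1/(0 - 5) = 1/(-5) = -⅕)
1/((-15586 - 88760)*W(297, t(-8))) = 1/((-15586 - 88760)*(-⅕)) = -5/(-104346) = -1/104346*(-5) = 5/104346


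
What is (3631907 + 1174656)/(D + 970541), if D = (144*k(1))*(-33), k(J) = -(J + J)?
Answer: 4806563/980045 ≈ 4.9044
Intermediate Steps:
k(J) = -2*J
D = 9504 (D = (144*(-2*1))*(-33) = (144*(-2))*(-33) = -288*(-33) = 9504)
(3631907 + 1174656)/(D + 970541) = (3631907 + 1174656)/(9504 + 970541) = 4806563/980045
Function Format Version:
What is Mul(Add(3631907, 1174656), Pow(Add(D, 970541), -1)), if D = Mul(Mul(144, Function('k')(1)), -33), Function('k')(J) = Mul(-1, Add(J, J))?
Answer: Rational(4806563, 980045) ≈ 4.9044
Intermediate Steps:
Function('k')(J) = Mul(-2, J) (Function('k')(J) = Mul(-1, Mul(2, J)) = Mul(-2, J))
D = 9504 (D = Mul(Mul(144, Mul(-2, 1)), -33) = Mul(Mul(144, -2), -33) = Mul(-288, -33) = 9504)
Mul(Add(3631907, 1174656), Pow(Add(D, 970541), -1)) = Mul(Add(3631907, 1174656), Pow(Add(9504, 970541), -1)) = Mul(4806563, Pow(980045, -1)) = Mul(4806563, Rational(1, 980045)) = Rational(4806563, 980045)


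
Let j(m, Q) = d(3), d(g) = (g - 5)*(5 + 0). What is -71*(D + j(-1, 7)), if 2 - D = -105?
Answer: -6887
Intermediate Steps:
D = 107 (D = 2 - 1*(-105) = 2 + 105 = 107)
d(g) = -25 + 5*g (d(g) = (-5 + g)*5 = -25 + 5*g)
j(m, Q) = -10 (j(m, Q) = -25 + 5*3 = -25 + 15 = -10)
-71*(D + j(-1, 7)) = -71*(107 - 10) = -71*97 = -6887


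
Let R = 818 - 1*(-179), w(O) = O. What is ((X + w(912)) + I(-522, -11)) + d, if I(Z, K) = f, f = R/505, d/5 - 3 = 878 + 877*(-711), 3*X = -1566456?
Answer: -1835456853/505 ≈ -3.6346e+6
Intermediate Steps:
X = -522152 (X = (⅓)*(-1566456) = -522152)
d = -3113330 (d = 15 + 5*(878 + 877*(-711)) = 15 + 5*(878 - 623547) = 15 + 5*(-622669) = 15 - 3113345 = -3113330)
R = 997 (R = 818 + 179 = 997)
f = 997/505 ≈ 1.9743
I(Z, K) = 997/505
((X + w(912)) + I(-522, -11)) + d = ((-522152 + 912) + 997/505) - 3113330 = (-521240 + 997/505) - 3113330 = -263225203/505 - 3113330 = -1835456853/505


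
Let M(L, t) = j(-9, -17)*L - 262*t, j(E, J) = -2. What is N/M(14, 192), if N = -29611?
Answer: 29611/50332 ≈ 0.58831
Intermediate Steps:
M(L, t) = -262*t - 2*L (M(L, t) = -2*L - 262*t = -262*t - 2*L)
N/M(14, 192) = -29611/(-262*192 - 2*14) = -29611/(-50304 - 28) = -29611/(-50332) = -29611*(-1/50332) = 29611/50332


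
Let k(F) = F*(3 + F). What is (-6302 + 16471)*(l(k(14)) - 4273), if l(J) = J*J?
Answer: 532560699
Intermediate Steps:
l(J) = J²
(-6302 + 16471)*(l(k(14)) - 4273) = (-6302 + 16471)*((14*(3 + 14))² - 4273) = 10169*((14*17)² - 4273) = 10169*(238² - 4273) = 10169*(56644 - 4273) = 10169*52371 = 532560699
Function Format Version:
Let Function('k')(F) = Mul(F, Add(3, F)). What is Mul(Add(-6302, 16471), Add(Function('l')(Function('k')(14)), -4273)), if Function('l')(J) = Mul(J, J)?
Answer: 532560699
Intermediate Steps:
Function('l')(J) = Pow(J, 2)
Mul(Add(-6302, 16471), Add(Function('l')(Function('k')(14)), -4273)) = Mul(Add(-6302, 16471), Add(Pow(Mul(14, Add(3, 14)), 2), -4273)) = Mul(10169, Add(Pow(Mul(14, 17), 2), -4273)) = Mul(10169, Add(Pow(238, 2), -4273)) = Mul(10169, Add(56644, -4273)) = Mul(10169, 52371) = 532560699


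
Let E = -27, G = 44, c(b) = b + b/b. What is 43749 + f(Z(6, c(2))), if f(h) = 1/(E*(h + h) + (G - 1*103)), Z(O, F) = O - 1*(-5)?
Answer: 28568096/653 ≈ 43749.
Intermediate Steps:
c(b) = 1 + b (c(b) = b + 1 = 1 + b)
Z(O, F) = 5 + O (Z(O, F) = O + 5 = 5 + O)
f(h) = 1/(-59 - 54*h) (f(h) = 1/(-27*(h + h) + (44 - 1*103)) = 1/(-54*h + (44 - 103)) = 1/(-54*h - 59) = 1/(-59 - 54*h))
43749 + f(Z(6, c(2))) = 43749 - 1/(59 + 54*(5 + 6)) = 43749 - 1/(59 + 54*11) = 43749 - 1/(59 + 594) = 43749 - 1/653 = 28568096/653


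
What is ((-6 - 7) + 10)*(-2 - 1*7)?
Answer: 27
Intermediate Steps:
((-6 - 7) + 10)*(-2 - 1*7) = (-13 + 10)*(-2 - 7) = -3*(-9) = 27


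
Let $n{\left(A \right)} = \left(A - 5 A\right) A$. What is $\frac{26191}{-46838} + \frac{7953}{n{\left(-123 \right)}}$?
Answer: $- \frac{29658745}{42946188} \approx -0.6906$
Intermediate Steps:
$n{\left(A \right)} = - 4 A^{2}$ ($n{\left(A \right)} = - 4 A A = - 4 A^{2}$)
$\frac{26191}{-46838} + \frac{7953}{n{\left(-123 \right)}} = \frac{26191}{-46838} + \frac{7953}{\left(-4\right) \left(-123\right)^{2}} = 26191 \left(- \frac{1}{46838}\right) + \frac{7953}{\left(-4\right) 15129} = - \frac{2381}{4258} + \frac{7953}{-60516} = - \frac{2381}{4258} + 7953 \left(- \frac{1}{60516}\right) = - \frac{2381}{4258} - \frac{2651}{20172} = - \frac{29658745}{42946188}$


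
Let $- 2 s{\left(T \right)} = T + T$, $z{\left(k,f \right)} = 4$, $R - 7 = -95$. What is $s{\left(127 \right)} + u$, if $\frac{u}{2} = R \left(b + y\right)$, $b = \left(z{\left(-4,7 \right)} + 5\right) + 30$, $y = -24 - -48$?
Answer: $-11215$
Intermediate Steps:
$R = -88$ ($R = 7 - 95 = -88$)
$y = 24$ ($y = -24 + 48 = 24$)
$b = 39$ ($b = \left(4 + 5\right) + 30 = 9 + 30 = 39$)
$s{\left(T \right)} = - T$ ($s{\left(T \right)} = - \frac{T + T}{2} = - \frac{2 T}{2} = - T$)
$u = -11088$ ($u = 2 \left(- 88 \left(39 + 24\right)\right) = 2 \left(\left(-88\right) 63\right) = 2 \left(-5544\right) = -11088$)
$s{\left(127 \right)} + u = \left(-1\right) 127 - 11088 = -127 - 11088 = -11215$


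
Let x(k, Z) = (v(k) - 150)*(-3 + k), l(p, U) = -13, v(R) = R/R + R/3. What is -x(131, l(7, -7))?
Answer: 40448/3 ≈ 13483.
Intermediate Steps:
v(R) = 1 + R/3 (v(R) = 1 + R*(1/3) = 1 + R/3)
x(k, Z) = (-149 + k/3)*(-3 + k) (x(k, Z) = ((1 + k/3) - 150)*(-3 + k) = (-149 + k/3)*(-3 + k))
-x(131, l(7, -7)) = -(447 - 150*131 + (1/3)*131**2) = -(447 - 19650 + (1/3)*17161) = -(447 - 19650 + 17161/3) = -1*(-40448/3) = 40448/3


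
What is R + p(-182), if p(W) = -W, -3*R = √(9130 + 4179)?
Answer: 182 - √13309/3 ≈ 143.55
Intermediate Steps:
R = -√13309/3 (R = -√(9130 + 4179)/3 = -√13309/3 ≈ -38.455)
R + p(-182) = -√13309/3 - 1*(-182) = -√13309/3 + 182 = 182 - √13309/3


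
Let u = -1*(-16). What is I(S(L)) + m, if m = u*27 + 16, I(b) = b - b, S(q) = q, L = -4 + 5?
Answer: 448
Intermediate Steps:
L = 1
u = 16
I(b) = 0
m = 448 (m = 16*27 + 16 = 432 + 16 = 448)
I(S(L)) + m = 0 + 448 = 448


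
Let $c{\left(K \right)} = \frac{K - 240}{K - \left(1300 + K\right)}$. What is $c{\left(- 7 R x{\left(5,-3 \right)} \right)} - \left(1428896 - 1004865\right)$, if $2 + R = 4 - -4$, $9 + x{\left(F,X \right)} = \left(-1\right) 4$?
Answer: $- \frac{275620303}{650} \approx -4.2403 \cdot 10^{5}$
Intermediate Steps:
$x{\left(F,X \right)} = -13$ ($x{\left(F,X \right)} = -9 - 4 = -13$)
$R = 6$ ($R = -2 + \left(4 - -4\right) = -2 + \left(4 + 4\right) = -2 + 8 = 6$)
$c{\left(K \right)} = \frac{12}{65} - \frac{K}{1300}$ ($c{\left(K \right)} = \frac{-240 + K}{-1300} = \left(-240 + K\right) \left(- \frac{1}{1300}\right) = \frac{12}{65} - \frac{K}{1300}$)
$c{\left(- 7 R x{\left(5,-3 \right)} \right)} - \left(1428896 - 1004865\right) = \left(\frac{12}{65} - \frac{\left(-7\right) 6 \left(-13\right)}{1300}\right) - \left(1428896 - 1004865\right) = \left(\frac{12}{65} - \frac{\left(-42\right) \left(-13\right)}{1300}\right) - \left(1428896 - 1004865\right) = \left(\frac{12}{65} - \frac{21}{50}\right) - 424031 = - \frac{153}{650} - 424031 = - \frac{275620303}{650}$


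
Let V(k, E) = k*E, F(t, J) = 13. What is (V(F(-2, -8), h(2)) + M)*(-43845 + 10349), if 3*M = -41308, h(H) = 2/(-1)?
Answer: 1386265456/3 ≈ 4.6209e+8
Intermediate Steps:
h(H) = -2 (h(H) = 2*(-1) = -2)
M = -41308/3 (M = (⅓)*(-41308) = -41308/3 ≈ -13769.)
V(k, E) = E*k
(V(F(-2, -8), h(2)) + M)*(-43845 + 10349) = (-2*13 - 41308/3)*(-43845 + 10349) = (-26 - 41308/3)*(-33496) = -41386/3*(-33496) = 1386265456/3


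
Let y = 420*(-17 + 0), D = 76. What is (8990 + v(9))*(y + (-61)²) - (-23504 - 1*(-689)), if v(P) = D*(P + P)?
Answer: -35391187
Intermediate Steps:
v(P) = 152*P (v(P) = 76*(P + P) = 76*(2*P) = 152*P)
y = -7140 (y = 420*(-17) = -7140)
(8990 + v(9))*(y + (-61)²) - (-23504 - 1*(-689)) = (8990 + 152*9)*(-7140 + (-61)²) - (-23504 - 1*(-689)) = (8990 + 1368)*(-7140 + 3721) - (-23504 + 689) = 10358*(-3419) - 1*(-22815) = -35414002 + 22815 = -35391187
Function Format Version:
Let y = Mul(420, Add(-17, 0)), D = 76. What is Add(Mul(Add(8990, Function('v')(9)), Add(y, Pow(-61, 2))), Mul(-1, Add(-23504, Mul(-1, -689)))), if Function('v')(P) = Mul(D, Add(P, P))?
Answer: -35391187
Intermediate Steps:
Function('v')(P) = Mul(152, P) (Function('v')(P) = Mul(76, Add(P, P)) = Mul(76, Mul(2, P)) = Mul(152, P))
y = -7140 (y = Mul(420, -17) = -7140)
Add(Mul(Add(8990, Function('v')(9)), Add(y, Pow(-61, 2))), Mul(-1, Add(-23504, Mul(-1, -689)))) = Add(Mul(Add(8990, Mul(152, 9)), Add(-7140, Pow(-61, 2))), Mul(-1, Add(-23504, Mul(-1, -689)))) = Add(Mul(Add(8990, 1368), Add(-7140, 3721)), Mul(-1, Add(-23504, 689))) = Add(Mul(10358, -3419), Mul(-1, -22815)) = Add(-35414002, 22815) = -35391187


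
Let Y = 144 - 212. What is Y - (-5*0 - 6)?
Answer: -62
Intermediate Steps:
Y = -68
Y - (-5*0 - 6) = -68 - (-5*0 - 6) = -68 - (0 - 6) = -68 - 1*(-6) = -68 + 6 = -62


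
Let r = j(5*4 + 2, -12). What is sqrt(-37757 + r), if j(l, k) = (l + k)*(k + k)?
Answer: I*sqrt(37997) ≈ 194.93*I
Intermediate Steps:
j(l, k) = 2*k*(k + l) (j(l, k) = (k + l)*(2*k) = 2*k*(k + l))
r = -240 (r = 2*(-12)*(-12 + (5*4 + 2)) = 2*(-12)*(-12 + (20 + 2)) = 2*(-12)*(-12 + 22) = 2*(-12)*10 = -240)
sqrt(-37757 + r) = sqrt(-37757 - 240) = sqrt(-37997) = I*sqrt(37997)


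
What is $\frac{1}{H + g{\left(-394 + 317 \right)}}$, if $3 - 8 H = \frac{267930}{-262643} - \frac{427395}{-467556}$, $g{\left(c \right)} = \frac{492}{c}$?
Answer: $- \frac{25214997090976}{151324204142275} \approx -0.16663$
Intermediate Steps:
$H = \frac{127140301873}{327467494688}$ ($H = \frac{3}{8} - \frac{\frac{267930}{-262643} - \frac{427395}{-467556}}{8} = \frac{3}{8} - \frac{267930 \left(- \frac{1}{262643}\right) - - \frac{142465}{155852}}{8} = \frac{3}{8} - \frac{- \frac{267930}{262643} + \frac{142465}{155852}}{8} = \frac{3}{8} - - \frac{4339991365}{327467494688} = \frac{3}{8} + \frac{4339991365}{327467494688} = \frac{127140301873}{327467494688} \approx 0.38825$)
$\frac{1}{H + g{\left(-394 + 317 \right)}} = \frac{1}{\frac{127140301873}{327467494688} + \frac{492}{-394 + 317}} = \frac{1}{\frac{127140301873}{327467494688} + \frac{492}{-77}} = \frac{1}{\frac{127140301873}{327467494688} + 492 \left(- \frac{1}{77}\right)} = \frac{1}{\frac{127140301873}{327467494688} - \frac{492}{77}} = \frac{1}{- \frac{151324204142275}{25214997090976}} = - \frac{25214997090976}{151324204142275}$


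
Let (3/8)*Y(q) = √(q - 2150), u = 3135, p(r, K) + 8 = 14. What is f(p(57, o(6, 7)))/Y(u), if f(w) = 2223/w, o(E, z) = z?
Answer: 2223*√985/15760 ≈ 4.4269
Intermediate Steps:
p(r, K) = 6 (p(r, K) = -8 + 14 = 6)
Y(q) = 8*√(-2150 + q)/3 (Y(q) = 8*√(q - 2150)/3 = 8*√(-2150 + q)/3)
f(p(57, o(6, 7)))/Y(u) = (2223/6)/((8*√(-2150 + 3135)/3)) = (2223*(⅙))/((8*√985/3)) = 741*(3*√985/7880)/2 = 2223*√985/15760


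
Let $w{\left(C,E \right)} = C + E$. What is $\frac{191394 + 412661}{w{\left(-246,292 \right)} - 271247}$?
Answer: $- \frac{604055}{271201} \approx -2.2273$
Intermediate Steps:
$\frac{191394 + 412661}{w{\left(-246,292 \right)} - 271247} = \frac{191394 + 412661}{\left(-246 + 292\right) - 271247} = \frac{604055}{46 - 271247} = \frac{604055}{-271201} = 604055 \left(- \frac{1}{271201}\right) = - \frac{604055}{271201}$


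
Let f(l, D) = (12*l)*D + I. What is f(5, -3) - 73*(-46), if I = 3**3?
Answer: 3205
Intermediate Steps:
I = 27
f(l, D) = 27 + 12*D*l (f(l, D) = (12*l)*D + 27 = 12*D*l + 27 = 27 + 12*D*l)
f(5, -3) - 73*(-46) = (27 + 12*(-3)*5) - 73*(-46) = (27 - 180) + 3358 = -153 + 3358 = 3205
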